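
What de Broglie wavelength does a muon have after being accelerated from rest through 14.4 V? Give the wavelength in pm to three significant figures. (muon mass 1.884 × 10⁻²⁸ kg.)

KE = eV = 1.602 × 10⁻¹⁹ × 14.40 = 2.307 × 10⁻¹⁸ J.
p = √(2mKE) = √(2 × 1.884 × 10⁻²⁸ × 2.307 × 10⁻¹⁸) = 2.948 × 10⁻²³ kg·m/s.
λ = h/p = 6.626 × 10⁻³⁴ / 2.948 × 10⁻²³ = 2.25 × 10⁻¹¹ m = 22.5 pm.

λ = 22.5 pm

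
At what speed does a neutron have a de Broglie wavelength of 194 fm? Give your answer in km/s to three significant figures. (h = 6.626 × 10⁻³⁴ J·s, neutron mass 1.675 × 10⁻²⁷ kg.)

p = h/λ = 6.626 × 10⁻³⁴ / 1.940 × 10⁻¹³ = 3.415 × 10⁻²¹ kg·m/s.
v = p/m = 3.415 × 10⁻²¹ / 1.675 × 10⁻²⁷ = 2.04 × 10⁶ m/s = 2040 km/s.

v = 2040 km/s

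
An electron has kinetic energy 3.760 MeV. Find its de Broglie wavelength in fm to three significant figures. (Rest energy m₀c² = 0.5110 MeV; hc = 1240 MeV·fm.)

λ = 292 fm

Total energy E = KE + m₀c² = 3.760 + 0.5110 = 4.2710 MeV.
(pc)² = E² − (m₀c²)² = (4.2710)² − (0.5110)² = 17.98 MeV², so pc = 4.240 MeV.
λ = hc/(pc) = 1240 MeV·fm / 4.240 MeV = 292 fm.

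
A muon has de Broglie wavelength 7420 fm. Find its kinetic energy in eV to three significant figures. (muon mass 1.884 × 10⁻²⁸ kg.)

KE = 132 eV

p = h/λ = 6.626 × 10⁻³⁴ / 7.420 × 10⁻¹² = 8.930 × 10⁻²³ kg·m/s.
KE = p²/(2m) = (8.930 × 10⁻²³)² / (2 × 1.884 × 10⁻²⁸) = 2.116 × 10⁻¹⁷ J = 132 eV.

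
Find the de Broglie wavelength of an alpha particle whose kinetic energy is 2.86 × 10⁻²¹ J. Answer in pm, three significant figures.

λ = 107 pm

p = √(2mKE) = √(2 × 6.645 × 10⁻²⁷ × 2.860 × 10⁻²¹) = 6.165 × 10⁻²⁴ kg·m/s.
λ = h/p = 6.626 × 10⁻³⁴ / 6.165 × 10⁻²⁴ = 1.07 × 10⁻¹⁰ m = 107 pm.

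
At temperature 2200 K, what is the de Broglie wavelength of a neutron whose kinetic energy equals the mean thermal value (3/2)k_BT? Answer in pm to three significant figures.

KE = (3/2)k_BT = 1.5 × 1.381 × 10⁻²³ × 2200 = 4.557 × 10⁻²⁰ J.
p = √(2mKE) = √(2 × 1.675 × 10⁻²⁷ × 4.557 × 10⁻²⁰) = 1.236 × 10⁻²³ kg·m/s.
λ = h/p = 5.36 × 10⁻¹¹ m = 53.6 pm.

λ = 53.6 pm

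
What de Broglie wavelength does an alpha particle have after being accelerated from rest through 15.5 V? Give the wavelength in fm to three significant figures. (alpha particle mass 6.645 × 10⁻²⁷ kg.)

KE = 2eV = 2 × 1.602 × 10⁻¹⁹ × 15.50 = 4.966 × 10⁻¹⁸ J.
p = √(2mKE) = √(2 × 6.645 × 10⁻²⁷ × 4.966 × 10⁻¹⁸) = 2.569 × 10⁻²² kg·m/s.
λ = h/p = 6.626 × 10⁻³⁴ / 2.569 × 10⁻²² = 2.58 × 10⁻¹² m = 2580 fm.

λ = 2580 fm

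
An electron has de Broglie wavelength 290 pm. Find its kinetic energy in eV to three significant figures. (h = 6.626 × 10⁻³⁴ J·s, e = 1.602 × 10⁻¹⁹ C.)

KE = 17.9 eV

p = h/λ = 6.626 × 10⁻³⁴ / 2.900 × 10⁻¹⁰ = 2.285 × 10⁻²⁴ kg·m/s.
KE = p²/(2m) = (2.285 × 10⁻²⁴)² / (2 × 9.109 × 10⁻³¹) = 2.866 × 10⁻¹⁸ J = 17.9 eV.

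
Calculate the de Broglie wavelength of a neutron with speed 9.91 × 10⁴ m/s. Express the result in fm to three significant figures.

λ = 3990 fm

p = mv = 1.675 × 10⁻²⁷ × 9.91 × 10⁴ = 1.660 × 10⁻²² kg·m/s.
λ = h/p = 6.626 × 10⁻³⁴ / 1.660 × 10⁻²² = 3.99 × 10⁻¹² m = 3990 fm.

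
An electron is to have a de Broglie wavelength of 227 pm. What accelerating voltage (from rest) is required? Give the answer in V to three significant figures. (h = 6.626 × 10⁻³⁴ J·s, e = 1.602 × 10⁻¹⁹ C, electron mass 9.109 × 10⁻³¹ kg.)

p = h/λ = 6.626 × 10⁻³⁴ / 2.270 × 10⁻¹⁰ = 2.919 × 10⁻²⁴ kg·m/s.
KE = p²/(2m) = 4.677 × 10⁻¹⁸ J.
V = KE/e = 4.677 × 10⁻¹⁸ / (1.602 × 10⁻¹⁹) = 29.2 V.

V = 29.2 V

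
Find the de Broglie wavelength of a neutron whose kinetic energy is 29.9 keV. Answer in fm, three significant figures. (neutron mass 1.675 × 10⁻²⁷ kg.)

λ = 165 fm

KE = 29.9 keV = 4.790 × 10⁻¹⁵ J.
p = √(2mKE) = √(2 × 1.675 × 10⁻²⁷ × 4.790 × 10⁻¹⁵) = 4.006 × 10⁻²¹ kg·m/s.
λ = h/p = 6.626 × 10⁻³⁴ / 4.006 × 10⁻²¹ = 1.65 × 10⁻¹³ m = 165 fm.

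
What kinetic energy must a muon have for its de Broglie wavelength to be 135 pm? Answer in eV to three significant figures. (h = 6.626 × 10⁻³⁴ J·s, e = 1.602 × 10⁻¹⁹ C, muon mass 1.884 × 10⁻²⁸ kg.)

p = h/λ = 6.626 × 10⁻³⁴ / 1.350 × 10⁻¹⁰ = 4.908 × 10⁻²⁴ kg·m/s.
KE = p²/(2m) = (4.908 × 10⁻²⁴)² / (2 × 1.884 × 10⁻²⁸) = 6.393 × 10⁻²⁰ J = 0.399 eV.

KE = 0.399 eV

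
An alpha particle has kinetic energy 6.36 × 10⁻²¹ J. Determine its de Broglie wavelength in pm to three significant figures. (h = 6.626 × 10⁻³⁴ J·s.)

λ = 72.1 pm

p = √(2mKE) = √(2 × 6.645 × 10⁻²⁷ × 6.360 × 10⁻²¹) = 9.194 × 10⁻²⁴ kg·m/s.
λ = h/p = 6.626 × 10⁻³⁴ / 9.194 × 10⁻²⁴ = 7.21 × 10⁻¹¹ m = 72.1 pm.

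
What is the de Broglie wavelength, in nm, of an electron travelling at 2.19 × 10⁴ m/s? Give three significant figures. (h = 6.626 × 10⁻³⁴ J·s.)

p = mv = 9.109 × 10⁻³¹ × 2.19 × 10⁴ = 1.995 × 10⁻²⁶ kg·m/s.
λ = h/p = 6.626 × 10⁻³⁴ / 1.995 × 10⁻²⁶ = 3.32 × 10⁻⁸ m = 33.2 nm.

λ = 33.2 nm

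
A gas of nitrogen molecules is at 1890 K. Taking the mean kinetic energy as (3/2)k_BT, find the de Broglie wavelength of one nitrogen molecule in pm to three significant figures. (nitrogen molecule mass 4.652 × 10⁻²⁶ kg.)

KE = (3/2)k_BT = 1.5 × 1.381 × 10⁻²³ × 1890 = 3.915 × 10⁻²⁰ J.
p = √(2mKE) = √(2 × 4.652 × 10⁻²⁶ × 3.915 × 10⁻²⁰) = 6.035 × 10⁻²³ kg·m/s.
λ = h/p = 1.10 × 10⁻¹¹ m = 11.0 pm.

λ = 11.0 pm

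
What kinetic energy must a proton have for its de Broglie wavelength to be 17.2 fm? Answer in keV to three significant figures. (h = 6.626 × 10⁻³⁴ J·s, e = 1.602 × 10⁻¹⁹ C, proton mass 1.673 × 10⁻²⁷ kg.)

KE = 2770 keV

p = h/λ = 6.626 × 10⁻³⁴ / 1.720 × 10⁻¹⁴ = 3.852 × 10⁻²⁰ kg·m/s.
KE = p²/(2m) = (3.852 × 10⁻²⁰)² / (2 × 1.673 × 10⁻²⁷) = 4.435 × 10⁻¹³ J = 2770 keV.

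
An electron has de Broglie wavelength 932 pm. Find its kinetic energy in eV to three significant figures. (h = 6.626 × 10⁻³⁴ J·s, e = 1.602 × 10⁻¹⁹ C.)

KE = 1.73 eV

p = h/λ = 6.626 × 10⁻³⁴ / 9.320 × 10⁻¹⁰ = 7.109 × 10⁻²⁵ kg·m/s.
KE = p²/(2m) = (7.109 × 10⁻²⁵)² / (2 × 9.109 × 10⁻³¹) = 2.774 × 10⁻¹⁹ J = 1.73 eV.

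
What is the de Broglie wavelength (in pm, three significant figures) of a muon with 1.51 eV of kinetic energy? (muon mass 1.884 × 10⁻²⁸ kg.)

λ = 69.4 pm

KE = 1.51 eV = 2.419 × 10⁻¹⁹ J.
p = √(2mKE) = √(2 × 1.884 × 10⁻²⁸ × 2.419 × 10⁻¹⁹) = 9.547 × 10⁻²⁴ kg·m/s.
λ = h/p = 6.626 × 10⁻³⁴ / 9.547 × 10⁻²⁴ = 6.94 × 10⁻¹¹ m = 69.4 pm.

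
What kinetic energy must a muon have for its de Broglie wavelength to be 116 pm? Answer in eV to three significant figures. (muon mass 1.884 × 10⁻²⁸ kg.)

KE = 0.541 eV

p = h/λ = 6.626 × 10⁻³⁴ / 1.160 × 10⁻¹⁰ = 5.712 × 10⁻²⁴ kg·m/s.
KE = p²/(2m) = (5.712 × 10⁻²⁴)² / (2 × 1.884 × 10⁻²⁸) = 8.659 × 10⁻²⁰ J = 0.541 eV.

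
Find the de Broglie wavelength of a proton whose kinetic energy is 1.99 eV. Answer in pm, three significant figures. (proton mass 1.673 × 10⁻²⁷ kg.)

λ = 20.3 pm

KE = 1.99 eV = 3.188 × 10⁻¹⁹ J.
p = √(2mKE) = √(2 × 1.673 × 10⁻²⁷ × 3.188 × 10⁻¹⁹) = 3.266 × 10⁻²³ kg·m/s.
λ = h/p = 6.626 × 10⁻³⁴ / 3.266 × 10⁻²³ = 2.03 × 10⁻¹¹ m = 20.3 pm.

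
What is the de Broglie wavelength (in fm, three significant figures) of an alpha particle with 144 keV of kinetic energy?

λ = 37.8 fm

KE = 144 keV = 2.307 × 10⁻¹⁴ J.
p = √(2mKE) = √(2 × 6.645 × 10⁻²⁷ × 2.307 × 10⁻¹⁴) = 1.751 × 10⁻²⁰ kg·m/s.
λ = h/p = 6.626 × 10⁻³⁴ / 1.751 × 10⁻²⁰ = 3.78 × 10⁻¹⁴ m = 37.8 fm.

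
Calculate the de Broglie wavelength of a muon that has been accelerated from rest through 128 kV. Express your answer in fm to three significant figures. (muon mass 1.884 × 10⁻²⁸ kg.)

λ = 238 fm

KE = eV = 1.602 × 10⁻¹⁹ × 1.280 × 10⁵ = 2.051 × 10⁻¹⁴ J.
p = √(2mKE) = √(2 × 1.884 × 10⁻²⁸ × 2.051 × 10⁻¹⁴) = 2.780 × 10⁻²¹ kg·m/s.
λ = h/p = 6.626 × 10⁻³⁴ / 2.780 × 10⁻²¹ = 2.38 × 10⁻¹³ m = 238 fm.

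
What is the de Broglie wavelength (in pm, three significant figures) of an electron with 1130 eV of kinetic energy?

KE = 1130 eV = 1.810 × 10⁻¹⁶ J.
p = √(2mKE) = √(2 × 9.109 × 10⁻³¹ × 1.810 × 10⁻¹⁶) = 1.816 × 10⁻²³ kg·m/s.
λ = h/p = 6.626 × 10⁻³⁴ / 1.816 × 10⁻²³ = 3.65 × 10⁻¹¹ m = 36.5 pm.

λ = 36.5 pm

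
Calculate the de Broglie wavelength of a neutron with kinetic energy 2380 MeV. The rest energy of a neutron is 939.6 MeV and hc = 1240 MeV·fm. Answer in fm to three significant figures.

λ = 0.389 fm

Total energy E = KE + m₀c² = 2380 + 939.6 = 3319.6 MeV.
(pc)² = E² − (m₀c²)² = (3319.6)² − (939.6)² = 1.014 × 10⁷ MeV², so pc = 3184 MeV.
λ = hc/(pc) = 1240 MeV·fm / 3184 MeV = 0.389 fm.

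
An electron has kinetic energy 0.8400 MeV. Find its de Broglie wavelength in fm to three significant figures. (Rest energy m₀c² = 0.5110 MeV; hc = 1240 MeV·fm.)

Total energy E = KE + m₀c² = 0.8400 + 0.5110 = 1.3510 MeV.
(pc)² = E² − (m₀c²)² = (1.3510)² − (0.5110)² = 1.564 MeV², so pc = 1.251 MeV.
λ = hc/(pc) = 1240 MeV·fm / 1.251 MeV = 991 fm.

λ = 991 fm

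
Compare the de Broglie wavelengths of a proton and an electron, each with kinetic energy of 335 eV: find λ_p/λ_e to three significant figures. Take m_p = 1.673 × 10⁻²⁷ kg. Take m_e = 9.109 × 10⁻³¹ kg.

At fixed KE, p = √(2mKE) so λ = h/p ∝ 1/√m.
λ_p/λ_e = √(m_e/m_p) = √(9.109 × 10⁻³¹/1.673 × 10⁻²⁷) = √(5.445 × 10⁻⁴) = 0.0233.

λ_p/λ_e = 0.0233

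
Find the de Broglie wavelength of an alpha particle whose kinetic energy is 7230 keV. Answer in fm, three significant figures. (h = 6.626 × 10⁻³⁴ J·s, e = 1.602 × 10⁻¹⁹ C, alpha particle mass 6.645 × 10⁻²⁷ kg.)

KE = 7230 keV = 1.158 × 10⁻¹² J.
p = √(2mKE) = √(2 × 6.645 × 10⁻²⁷ × 1.158 × 10⁻¹²) = 1.241 × 10⁻¹⁹ kg·m/s.
λ = h/p = 6.626 × 10⁻³⁴ / 1.241 × 10⁻¹⁹ = 5.34 × 10⁻¹⁵ m = 5.34 fm.

λ = 5.34 fm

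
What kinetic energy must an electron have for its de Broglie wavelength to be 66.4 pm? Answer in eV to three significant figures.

p = h/λ = 6.626 × 10⁻³⁴ / 6.640 × 10⁻¹¹ = 9.979 × 10⁻²⁴ kg·m/s.
KE = p²/(2m) = (9.979 × 10⁻²⁴)² / (2 × 9.109 × 10⁻³¹) = 5.466 × 10⁻¹⁷ J = 341 eV.

KE = 341 eV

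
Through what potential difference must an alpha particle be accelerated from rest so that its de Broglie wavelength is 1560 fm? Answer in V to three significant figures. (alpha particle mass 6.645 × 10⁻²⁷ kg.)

V = 42.4 V

p = h/λ = 6.626 × 10⁻³⁴ / 1.560 × 10⁻¹² = 4.247 × 10⁻²² kg·m/s.
KE = p²/(2m) = 1.357 × 10⁻¹⁷ J.
V = KE/2e = 1.357 × 10⁻¹⁷ / (2 × 1.602 × 10⁻¹⁹) = 42.4 V.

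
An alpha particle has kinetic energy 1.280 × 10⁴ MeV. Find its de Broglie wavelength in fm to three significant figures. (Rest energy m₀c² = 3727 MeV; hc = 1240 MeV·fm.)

λ = 0.0770 fm

Total energy E = KE + m₀c² = 1.280 × 10⁴ + 3727 = 16527 MeV.
(pc)² = E² − (m₀c²)² = (16527)² − (3727)² = 2.593 × 10⁸ MeV², so pc = 1.610 × 10⁴ MeV.
λ = hc/(pc) = 1240 MeV·fm / 1.610 × 10⁴ MeV = 0.0770 fm.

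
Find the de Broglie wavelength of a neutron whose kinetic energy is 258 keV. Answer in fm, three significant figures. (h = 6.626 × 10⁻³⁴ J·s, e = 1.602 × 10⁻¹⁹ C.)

KE = 258 keV = 4.133 × 10⁻¹⁴ J.
p = √(2mKE) = √(2 × 1.675 × 10⁻²⁷ × 4.133 × 10⁻¹⁴) = 1.177 × 10⁻²⁰ kg·m/s.
λ = h/p = 6.626 × 10⁻³⁴ / 1.177 × 10⁻²⁰ = 5.63 × 10⁻¹⁴ m = 56.3 fm.

λ = 56.3 fm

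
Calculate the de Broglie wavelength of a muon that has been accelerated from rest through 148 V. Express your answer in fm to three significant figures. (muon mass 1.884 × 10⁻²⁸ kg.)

λ = 7010 fm

KE = eV = 1.602 × 10⁻¹⁹ × 148.0 = 2.371 × 10⁻¹⁷ J.
p = √(2mKE) = √(2 × 1.884 × 10⁻²⁸ × 2.371 × 10⁻¹⁷) = 9.452 × 10⁻²³ kg·m/s.
λ = h/p = 6.626 × 10⁻³⁴ / 9.452 × 10⁻²³ = 7.01 × 10⁻¹² m = 7010 fm.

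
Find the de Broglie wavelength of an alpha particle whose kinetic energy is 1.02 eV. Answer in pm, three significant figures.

KE = 1.02 eV = 1.634 × 10⁻¹⁹ J.
p = √(2mKE) = √(2 × 6.645 × 10⁻²⁷ × 1.634 × 10⁻¹⁹) = 4.660 × 10⁻²³ kg·m/s.
λ = h/p = 6.626 × 10⁻³⁴ / 4.660 × 10⁻²³ = 1.42 × 10⁻¹¹ m = 14.2 pm.

λ = 14.2 pm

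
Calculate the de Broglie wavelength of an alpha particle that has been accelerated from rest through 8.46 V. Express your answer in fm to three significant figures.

KE = 2eV = 2 × 1.602 × 10⁻¹⁹ × 8.460 = 2.711 × 10⁻¹⁸ J.
p = √(2mKE) = √(2 × 6.645 × 10⁻²⁷ × 2.711 × 10⁻¹⁸) = 1.898 × 10⁻²² kg·m/s.
λ = h/p = 6.626 × 10⁻³⁴ / 1.898 × 10⁻²² = 3.49 × 10⁻¹² m = 3490 fm.

λ = 3490 fm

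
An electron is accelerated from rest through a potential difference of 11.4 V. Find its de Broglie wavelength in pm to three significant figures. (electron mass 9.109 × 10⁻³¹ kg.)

KE = eV = 1.602 × 10⁻¹⁹ × 11.40 = 1.826 × 10⁻¹⁸ J.
p = √(2mKE) = √(2 × 9.109 × 10⁻³¹ × 1.826 × 10⁻¹⁸) = 1.824 × 10⁻²⁴ kg·m/s.
λ = h/p = 6.626 × 10⁻³⁴ / 1.824 × 10⁻²⁴ = 3.63 × 10⁻¹⁰ m = 363 pm.

λ = 363 pm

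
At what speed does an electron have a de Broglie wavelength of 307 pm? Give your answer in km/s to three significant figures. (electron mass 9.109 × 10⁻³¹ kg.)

v = 2370 km/s

p = h/λ = 6.626 × 10⁻³⁴ / 3.070 × 10⁻¹⁰ = 2.158 × 10⁻²⁴ kg·m/s.
v = p/m = 2.158 × 10⁻²⁴ / 9.109 × 10⁻³¹ = 2.37 × 10⁶ m/s = 2370 km/s.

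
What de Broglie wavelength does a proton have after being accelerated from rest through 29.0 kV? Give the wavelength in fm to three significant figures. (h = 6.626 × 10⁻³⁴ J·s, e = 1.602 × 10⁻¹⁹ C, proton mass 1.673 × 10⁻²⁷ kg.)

KE = eV = 1.602 × 10⁻¹⁹ × 2.900 × 10⁴ = 4.646 × 10⁻¹⁵ J.
p = √(2mKE) = √(2 × 1.673 × 10⁻²⁷ × 4.646 × 10⁻¹⁵) = 3.943 × 10⁻²¹ kg·m/s.
λ = h/p = 6.626 × 10⁻³⁴ / 3.943 × 10⁻²¹ = 1.68 × 10⁻¹³ m = 168 fm.

λ = 168 fm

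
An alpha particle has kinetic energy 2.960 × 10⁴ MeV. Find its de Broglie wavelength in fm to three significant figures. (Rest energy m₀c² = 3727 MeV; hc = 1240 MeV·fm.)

Total energy E = KE + m₀c² = 2.960 × 10⁴ + 3727 = 33327 MeV.
(pc)² = E² − (m₀c²)² = (33327)² − (3727)² = 1.097 × 10⁹ MeV², so pc = 3.312 × 10⁴ MeV.
λ = hc/(pc) = 1240 MeV·fm / 3.312 × 10⁴ MeV = 0.0374 fm.

λ = 0.0374 fm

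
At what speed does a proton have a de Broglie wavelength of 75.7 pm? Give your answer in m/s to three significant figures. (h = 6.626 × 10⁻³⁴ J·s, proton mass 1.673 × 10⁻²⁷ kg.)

v = 5230 m/s

p = h/λ = 6.626 × 10⁻³⁴ / 7.570 × 10⁻¹¹ = 8.753 × 10⁻²⁴ kg·m/s.
v = p/m = 8.753 × 10⁻²⁴ / 1.673 × 10⁻²⁷ = 5.23 × 10³ m/s = 5230 m/s.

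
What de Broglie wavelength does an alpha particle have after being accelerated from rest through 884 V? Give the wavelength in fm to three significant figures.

KE = 2eV = 2 × 1.602 × 10⁻¹⁹ × 884.0 = 2.832 × 10⁻¹⁶ J.
p = √(2mKE) = √(2 × 6.645 × 10⁻²⁷ × 2.832 × 10⁻¹⁶) = 1.940 × 10⁻²¹ kg·m/s.
λ = h/p = 6.626 × 10⁻³⁴ / 1.940 × 10⁻²¹ = 3.42 × 10⁻¹³ m = 342 fm.

λ = 342 fm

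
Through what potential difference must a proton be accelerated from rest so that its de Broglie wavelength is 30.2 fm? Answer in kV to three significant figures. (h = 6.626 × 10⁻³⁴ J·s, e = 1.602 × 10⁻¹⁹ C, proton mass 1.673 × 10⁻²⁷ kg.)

V = 898 kV

p = h/λ = 6.626 × 10⁻³⁴ / 3.020 × 10⁻¹⁴ = 2.194 × 10⁻²⁰ kg·m/s.
KE = p²/(2m) = 1.439 × 10⁻¹³ J.
V = KE/e = 1.439 × 10⁻¹³ / (1.602 × 10⁻¹⁹) = 898 kV.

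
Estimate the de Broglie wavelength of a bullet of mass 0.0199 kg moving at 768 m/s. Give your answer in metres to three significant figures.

λ = 4.34 × 10⁻³⁵ m

p = mv = 0.0199 × 768 = 1.528 × 10¹ kg·m/s.
λ = h/p = 6.626 × 10⁻³⁴ / 1.528 × 10¹ = 4.34 × 10⁻³⁵ m.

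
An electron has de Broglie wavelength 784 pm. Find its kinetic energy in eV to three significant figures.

KE = 2.45 eV

p = h/λ = 6.626 × 10⁻³⁴ / 7.840 × 10⁻¹⁰ = 8.452 × 10⁻²⁵ kg·m/s.
KE = p²/(2m) = (8.452 × 10⁻²⁵)² / (2 × 9.109 × 10⁻³¹) = 3.921 × 10⁻¹⁹ J = 2.45 eV.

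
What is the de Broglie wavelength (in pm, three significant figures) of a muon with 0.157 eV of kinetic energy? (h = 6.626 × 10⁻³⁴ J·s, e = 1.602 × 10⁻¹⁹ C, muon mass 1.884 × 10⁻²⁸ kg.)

KE = 0.157 eV = 2.515 × 10⁻²⁰ J.
p = √(2mKE) = √(2 × 1.884 × 10⁻²⁸ × 2.515 × 10⁻²⁰) = 3.078 × 10⁻²⁴ kg·m/s.
λ = h/p = 6.626 × 10⁻³⁴ / 3.078 × 10⁻²⁴ = 2.15 × 10⁻¹⁰ m = 215 pm.

λ = 215 pm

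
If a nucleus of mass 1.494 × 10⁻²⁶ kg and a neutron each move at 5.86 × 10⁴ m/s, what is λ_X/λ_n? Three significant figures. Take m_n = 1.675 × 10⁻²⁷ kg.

λ_X/λ_n = 0.112

At fixed v, p = mv so λ = h/(mv) ∝ 1/m.
λ_X/λ_n = m_n/m_X = 1.675 × 10⁻²⁷/1.494 × 10⁻²⁶ = 0.112.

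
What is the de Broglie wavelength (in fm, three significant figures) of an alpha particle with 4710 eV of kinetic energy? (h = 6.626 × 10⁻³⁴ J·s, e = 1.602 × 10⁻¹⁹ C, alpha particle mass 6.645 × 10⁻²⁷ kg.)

λ = 209 fm

KE = 4710 eV = 7.545 × 10⁻¹⁶ J.
p = √(2mKE) = √(2 × 6.645 × 10⁻²⁷ × 7.545 × 10⁻¹⁶) = 3.167 × 10⁻²¹ kg·m/s.
λ = h/p = 6.626 × 10⁻³⁴ / 3.167 × 10⁻²¹ = 2.09 × 10⁻¹³ m = 209 fm.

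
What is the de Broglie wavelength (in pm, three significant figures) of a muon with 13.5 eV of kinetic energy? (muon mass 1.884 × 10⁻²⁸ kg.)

λ = 23.2 pm

KE = 13.5 eV = 2.163 × 10⁻¹⁸ J.
p = √(2mKE) = √(2 × 1.884 × 10⁻²⁸ × 2.163 × 10⁻¹⁸) = 2.855 × 10⁻²³ kg·m/s.
λ = h/p = 6.626 × 10⁻³⁴ / 2.855 × 10⁻²³ = 2.32 × 10⁻¹¹ m = 23.2 pm.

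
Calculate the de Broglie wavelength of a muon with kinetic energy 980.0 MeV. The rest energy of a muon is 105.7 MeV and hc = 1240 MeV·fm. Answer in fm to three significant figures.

Total energy E = KE + m₀c² = 980.0 + 105.7 = 1085.7 MeV.
(pc)² = E² − (m₀c²)² = (1085.7)² − (105.7)² = 1.168 × 10⁶ MeV², so pc = 1081 MeV.
λ = hc/(pc) = 1240 MeV·fm / 1081 MeV = 1.15 fm.

λ = 1.15 fm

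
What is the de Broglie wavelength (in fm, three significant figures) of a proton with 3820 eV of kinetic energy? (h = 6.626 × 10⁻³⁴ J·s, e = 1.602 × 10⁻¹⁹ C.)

λ = 463 fm

KE = 3820 eV = 6.120 × 10⁻¹⁶ J.
p = √(2mKE) = √(2 × 1.673 × 10⁻²⁷ × 6.120 × 10⁻¹⁶) = 1.431 × 10⁻²¹ kg·m/s.
λ = h/p = 6.626 × 10⁻³⁴ / 1.431 × 10⁻²¹ = 4.63 × 10⁻¹³ m = 463 fm.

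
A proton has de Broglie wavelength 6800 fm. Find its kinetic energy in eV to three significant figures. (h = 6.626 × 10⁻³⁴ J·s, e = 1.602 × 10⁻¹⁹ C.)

p = h/λ = 6.626 × 10⁻³⁴ / 6.800 × 10⁻¹² = 9.744 × 10⁻²³ kg·m/s.
KE = p²/(2m) = (9.744 × 10⁻²³)² / (2 × 1.673 × 10⁻²⁷) = 2.838 × 10⁻¹⁸ J = 17.7 eV.

KE = 17.7 eV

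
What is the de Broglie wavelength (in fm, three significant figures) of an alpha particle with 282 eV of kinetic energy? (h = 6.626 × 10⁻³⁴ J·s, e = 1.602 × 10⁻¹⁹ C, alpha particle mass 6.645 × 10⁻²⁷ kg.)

KE = 282 eV = 4.518 × 10⁻¹⁷ J.
p = √(2mKE) = √(2 × 6.645 × 10⁻²⁷ × 4.518 × 10⁻¹⁷) = 7.749 × 10⁻²² kg·m/s.
λ = h/p = 6.626 × 10⁻³⁴ / 7.749 × 10⁻²² = 8.55 × 10⁻¹³ m = 855 fm.

λ = 855 fm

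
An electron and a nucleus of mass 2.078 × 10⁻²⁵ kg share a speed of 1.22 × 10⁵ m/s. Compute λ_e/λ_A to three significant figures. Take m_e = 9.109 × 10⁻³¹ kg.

At fixed v, p = mv so λ = h/(mv) ∝ 1/m.
λ_e/λ_A = m_A/m_e = 2.078 × 10⁻²⁵/9.109 × 10⁻³¹ = 2.28 × 10⁵.

λ_e/λ_A = 2.28 × 10⁵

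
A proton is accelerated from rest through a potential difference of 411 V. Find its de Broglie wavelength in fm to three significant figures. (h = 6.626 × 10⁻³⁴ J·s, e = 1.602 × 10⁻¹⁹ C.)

λ = 1410 fm

KE = eV = 1.602 × 10⁻¹⁹ × 411.0 = 6.584 × 10⁻¹⁷ J.
p = √(2mKE) = √(2 × 1.673 × 10⁻²⁷ × 6.584 × 10⁻¹⁷) = 4.694 × 10⁻²² kg·m/s.
λ = h/p = 6.626 × 10⁻³⁴ / 4.694 × 10⁻²² = 1.41 × 10⁻¹² m = 1410 fm.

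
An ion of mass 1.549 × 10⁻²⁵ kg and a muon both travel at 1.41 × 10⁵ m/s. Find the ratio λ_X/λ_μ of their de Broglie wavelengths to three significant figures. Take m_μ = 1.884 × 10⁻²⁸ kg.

λ_X/λ_μ = 1.22 × 10⁻³

At fixed v, p = mv so λ = h/(mv) ∝ 1/m.
λ_X/λ_μ = m_μ/m_X = 1.884 × 10⁻²⁸/1.549 × 10⁻²⁵ = 1.22 × 10⁻³.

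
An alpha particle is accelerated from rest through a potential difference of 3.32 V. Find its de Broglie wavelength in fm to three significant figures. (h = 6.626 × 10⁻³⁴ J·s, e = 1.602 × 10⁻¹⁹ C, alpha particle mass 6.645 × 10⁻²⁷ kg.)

λ = 5570 fm

KE = 2eV = 2 × 1.602 × 10⁻¹⁹ × 3.320 = 1.064 × 10⁻¹⁸ J.
p = √(2mKE) = √(2 × 6.645 × 10⁻²⁷ × 1.064 × 10⁻¹⁸) = 1.189 × 10⁻²² kg·m/s.
λ = h/p = 6.626 × 10⁻³⁴ / 1.189 × 10⁻²² = 5.57 × 10⁻¹² m = 5570 fm.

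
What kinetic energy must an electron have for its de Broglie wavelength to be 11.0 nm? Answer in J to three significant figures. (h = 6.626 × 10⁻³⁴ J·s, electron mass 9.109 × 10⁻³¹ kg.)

KE = 1.99 × 10⁻²¹ J

p = h/λ = 6.626 × 10⁻³⁴ / 1.100 × 10⁻⁸ = 6.024 × 10⁻²⁶ kg·m/s.
KE = p²/(2m) = (6.024 × 10⁻²⁶)² / (2 × 9.109 × 10⁻³¹) = 1.992 × 10⁻²¹ J = 1.99 × 10⁻²¹ J.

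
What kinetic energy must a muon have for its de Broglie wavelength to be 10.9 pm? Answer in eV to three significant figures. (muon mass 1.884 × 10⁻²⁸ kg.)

p = h/λ = 6.626 × 10⁻³⁴ / 1.090 × 10⁻¹¹ = 6.079 × 10⁻²³ kg·m/s.
KE = p²/(2m) = (6.079 × 10⁻²³)² / (2 × 1.884 × 10⁻²⁸) = 9.807 × 10⁻¹⁸ J = 61.2 eV.

KE = 61.2 eV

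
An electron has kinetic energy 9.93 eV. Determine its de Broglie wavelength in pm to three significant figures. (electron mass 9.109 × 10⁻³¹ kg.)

λ = 389 pm

KE = 9.93 eV = 1.591 × 10⁻¹⁸ J.
p = √(2mKE) = √(2 × 9.109 × 10⁻³¹ × 1.591 × 10⁻¹⁸) = 1.702 × 10⁻²⁴ kg·m/s.
λ = h/p = 6.626 × 10⁻³⁴ / 1.702 × 10⁻²⁴ = 3.89 × 10⁻¹⁰ m = 389 pm.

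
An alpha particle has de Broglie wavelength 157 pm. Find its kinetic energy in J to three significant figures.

KE = 1.34 × 10⁻²¹ J

p = h/λ = 6.626 × 10⁻³⁴ / 1.570 × 10⁻¹⁰ = 4.220 × 10⁻²⁴ kg·m/s.
KE = p²/(2m) = (4.220 × 10⁻²⁴)² / (2 × 6.645 × 10⁻²⁷) = 1.340 × 10⁻²¹ J = 1.34 × 10⁻²¹ J.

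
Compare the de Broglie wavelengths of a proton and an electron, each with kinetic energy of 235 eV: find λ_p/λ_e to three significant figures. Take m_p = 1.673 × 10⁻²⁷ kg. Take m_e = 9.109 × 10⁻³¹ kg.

At fixed KE, p = √(2mKE) so λ = h/p ∝ 1/√m.
λ_p/λ_e = √(m_e/m_p) = √(9.109 × 10⁻³¹/1.673 × 10⁻²⁷) = √(5.445 × 10⁻⁴) = 0.0233.

λ_p/λ_e = 0.0233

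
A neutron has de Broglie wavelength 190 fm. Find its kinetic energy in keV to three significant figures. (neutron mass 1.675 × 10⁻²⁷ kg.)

p = h/λ = 6.626 × 10⁻³⁴ / 1.900 × 10⁻¹³ = 3.487 × 10⁻²¹ kg·m/s.
KE = p²/(2m) = (3.487 × 10⁻²¹)² / (2 × 1.675 × 10⁻²⁷) = 3.630 × 10⁻¹⁵ J = 22.7 keV.

KE = 22.7 keV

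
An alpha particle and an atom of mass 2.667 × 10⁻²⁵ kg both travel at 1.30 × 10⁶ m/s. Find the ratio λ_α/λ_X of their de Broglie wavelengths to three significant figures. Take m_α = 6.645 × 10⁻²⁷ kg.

λ_α/λ_X = 40.1

At fixed v, p = mv so λ = h/(mv) ∝ 1/m.
λ_α/λ_X = m_X/m_α = 2.667 × 10⁻²⁵/6.645 × 10⁻²⁷ = 40.1.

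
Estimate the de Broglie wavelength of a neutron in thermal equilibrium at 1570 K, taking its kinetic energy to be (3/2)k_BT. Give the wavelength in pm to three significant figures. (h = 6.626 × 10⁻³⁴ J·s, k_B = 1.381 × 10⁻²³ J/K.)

KE = (3/2)k_BT = 1.5 × 1.381 × 10⁻²³ × 1570 = 3.252 × 10⁻²⁰ J.
p = √(2mKE) = √(2 × 1.675 × 10⁻²⁷ × 3.252 × 10⁻²⁰) = 1.044 × 10⁻²³ kg·m/s.
λ = h/p = 6.35 × 10⁻¹¹ m = 63.5 pm.

λ = 63.5 pm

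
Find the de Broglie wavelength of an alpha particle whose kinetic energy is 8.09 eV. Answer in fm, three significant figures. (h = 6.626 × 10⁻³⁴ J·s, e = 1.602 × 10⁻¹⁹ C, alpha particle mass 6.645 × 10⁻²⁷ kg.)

λ = 5050 fm

KE = 8.09 eV = 1.296 × 10⁻¹⁸ J.
p = √(2mKE) = √(2 × 6.645 × 10⁻²⁷ × 1.296 × 10⁻¹⁸) = 1.312 × 10⁻²² kg·m/s.
λ = h/p = 6.626 × 10⁻³⁴ / 1.312 × 10⁻²² = 5.05 × 10⁻¹² m = 5050 fm.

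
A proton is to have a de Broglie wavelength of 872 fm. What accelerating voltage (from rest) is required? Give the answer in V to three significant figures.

p = h/λ = 6.626 × 10⁻³⁴ / 8.720 × 10⁻¹³ = 7.599 × 10⁻²² kg·m/s.
KE = p²/(2m) = 1.726 × 10⁻¹⁶ J.
V = KE/e = 1.726 × 10⁻¹⁶ / (1.602 × 10⁻¹⁹) = 1080 V.

V = 1080 V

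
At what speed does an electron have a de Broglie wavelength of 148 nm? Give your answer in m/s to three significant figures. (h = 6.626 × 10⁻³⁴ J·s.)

p = h/λ = 6.626 × 10⁻³⁴ / 1.480 × 10⁻⁷ = 4.477 × 10⁻²⁷ kg·m/s.
v = p/m = 4.477 × 10⁻²⁷ / 9.109 × 10⁻³¹ = 4.91 × 10³ m/s = 4910 m/s.

v = 4910 m/s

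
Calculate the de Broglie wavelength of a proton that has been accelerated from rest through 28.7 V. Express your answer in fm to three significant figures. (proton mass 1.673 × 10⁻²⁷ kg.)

λ = 5340 fm

KE = eV = 1.602 × 10⁻¹⁹ × 28.70 = 4.598 × 10⁻¹⁸ J.
p = √(2mKE) = √(2 × 1.673 × 10⁻²⁷ × 4.598 × 10⁻¹⁸) = 1.240 × 10⁻²² kg·m/s.
λ = h/p = 6.626 × 10⁻³⁴ / 1.240 × 10⁻²² = 5.34 × 10⁻¹² m = 5340 fm.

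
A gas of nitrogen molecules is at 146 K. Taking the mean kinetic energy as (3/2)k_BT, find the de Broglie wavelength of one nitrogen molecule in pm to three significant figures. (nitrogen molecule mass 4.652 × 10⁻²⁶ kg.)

KE = (3/2)k_BT = 1.5 × 1.381 × 10⁻²³ × 146 = 3.024 × 10⁻²¹ J.
p = √(2mKE) = √(2 × 4.652 × 10⁻²⁶ × 3.024 × 10⁻²¹) = 1.677 × 10⁻²³ kg·m/s.
λ = h/p = 3.95 × 10⁻¹¹ m = 39.5 pm.

λ = 39.5 pm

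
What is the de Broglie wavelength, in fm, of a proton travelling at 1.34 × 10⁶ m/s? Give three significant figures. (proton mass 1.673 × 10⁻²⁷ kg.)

λ = 296 fm

p = mv = 1.673 × 10⁻²⁷ × 1.34 × 10⁶ = 2.242 × 10⁻²¹ kg·m/s.
λ = h/p = 6.626 × 10⁻³⁴ / 2.242 × 10⁻²¹ = 2.96 × 10⁻¹³ m = 296 fm.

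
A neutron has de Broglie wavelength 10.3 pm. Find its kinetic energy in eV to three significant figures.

p = h/λ = 6.626 × 10⁻³⁴ / 1.030 × 10⁻¹¹ = 6.433 × 10⁻²³ kg·m/s.
KE = p²/(2m) = (6.433 × 10⁻²³)² / (2 × 1.675 × 10⁻²⁷) = 1.235 × 10⁻¹⁸ J = 7.71 eV.

KE = 7.71 eV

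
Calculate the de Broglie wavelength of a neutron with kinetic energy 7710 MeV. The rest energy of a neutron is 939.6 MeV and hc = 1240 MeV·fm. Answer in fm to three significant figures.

Total energy E = KE + m₀c² = 7710 + 939.6 = 8649.6 MeV.
(pc)² = E² − (m₀c²)² = (8649.6)² − (939.6)² = 7.393 × 10⁷ MeV², so pc = 8598 MeV.
λ = hc/(pc) = 1240 MeV·fm / 8598 MeV = 0.144 fm.

λ = 0.144 fm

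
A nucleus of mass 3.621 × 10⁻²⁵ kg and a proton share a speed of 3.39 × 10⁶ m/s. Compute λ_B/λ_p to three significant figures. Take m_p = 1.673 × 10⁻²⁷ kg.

λ_B/λ_p = 4.62 × 10⁻³

At fixed v, p = mv so λ = h/(mv) ∝ 1/m.
λ_B/λ_p = m_p/m_B = 1.673 × 10⁻²⁷/3.621 × 10⁻²⁵ = 4.62 × 10⁻³.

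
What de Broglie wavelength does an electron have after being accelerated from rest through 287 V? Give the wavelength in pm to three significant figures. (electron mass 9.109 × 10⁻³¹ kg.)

KE = eV = 1.602 × 10⁻¹⁹ × 287.0 = 4.598 × 10⁻¹⁷ J.
p = √(2mKE) = √(2 × 9.109 × 10⁻³¹ × 4.598 × 10⁻¹⁷) = 9.152 × 10⁻²⁴ kg·m/s.
λ = h/p = 6.626 × 10⁻³⁴ / 9.152 × 10⁻²⁴ = 7.24 × 10⁻¹¹ m = 72.4 pm.

λ = 72.4 pm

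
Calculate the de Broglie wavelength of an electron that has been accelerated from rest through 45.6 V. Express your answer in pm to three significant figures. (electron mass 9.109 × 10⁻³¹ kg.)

KE = eV = 1.602 × 10⁻¹⁹ × 45.60 = 7.305 × 10⁻¹⁸ J.
p = √(2mKE) = √(2 × 9.109 × 10⁻³¹ × 7.305 × 10⁻¹⁸) = 3.648 × 10⁻²⁴ kg·m/s.
λ = h/p = 6.626 × 10⁻³⁴ / 3.648 × 10⁻²⁴ = 1.82 × 10⁻¹⁰ m = 182 pm.

λ = 182 pm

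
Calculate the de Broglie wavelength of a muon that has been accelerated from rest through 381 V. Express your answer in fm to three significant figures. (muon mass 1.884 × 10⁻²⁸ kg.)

KE = eV = 1.602 × 10⁻¹⁹ × 381.0 = 6.104 × 10⁻¹⁷ J.
p = √(2mKE) = √(2 × 1.884 × 10⁻²⁸ × 6.104 × 10⁻¹⁷) = 1.517 × 10⁻²² kg·m/s.
λ = h/p = 6.626 × 10⁻³⁴ / 1.517 × 10⁻²² = 4.37 × 10⁻¹² m = 4370 fm.

λ = 4370 fm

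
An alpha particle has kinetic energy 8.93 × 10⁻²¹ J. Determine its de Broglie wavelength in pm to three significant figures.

λ = 60.8 pm

p = √(2mKE) = √(2 × 6.645 × 10⁻²⁷ × 8.930 × 10⁻²¹) = 1.089 × 10⁻²³ kg·m/s.
λ = h/p = 6.626 × 10⁻³⁴ / 1.089 × 10⁻²³ = 6.08 × 10⁻¹¹ m = 60.8 pm.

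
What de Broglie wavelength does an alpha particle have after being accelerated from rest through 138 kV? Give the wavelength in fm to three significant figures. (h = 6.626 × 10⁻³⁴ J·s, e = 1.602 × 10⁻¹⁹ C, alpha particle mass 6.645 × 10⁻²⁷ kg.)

KE = 2eV = 2 × 1.602 × 10⁻¹⁹ × 1.380 × 10⁵ = 4.422 × 10⁻¹⁴ J.
p = √(2mKE) = √(2 × 6.645 × 10⁻²⁷ × 4.422 × 10⁻¹⁴) = 2.424 × 10⁻²⁰ kg·m/s.
λ = h/p = 6.626 × 10⁻³⁴ / 2.424 × 10⁻²⁰ = 2.73 × 10⁻¹⁴ m = 27.3 fm.

λ = 27.3 fm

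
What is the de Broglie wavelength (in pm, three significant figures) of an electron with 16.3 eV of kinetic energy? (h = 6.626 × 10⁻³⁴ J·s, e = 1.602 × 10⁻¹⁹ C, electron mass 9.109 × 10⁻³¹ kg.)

KE = 16.3 eV = 2.611 × 10⁻¹⁸ J.
p = √(2mKE) = √(2 × 9.109 × 10⁻³¹ × 2.611 × 10⁻¹⁸) = 2.181 × 10⁻²⁴ kg·m/s.
λ = h/p = 6.626 × 10⁻³⁴ / 2.181 × 10⁻²⁴ = 3.04 × 10⁻¹⁰ m = 304 pm.

λ = 304 pm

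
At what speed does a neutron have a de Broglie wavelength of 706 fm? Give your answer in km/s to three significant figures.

p = h/λ = 6.626 × 10⁻³⁴ / 7.060 × 10⁻¹³ = 9.385 × 10⁻²² kg·m/s.
v = p/m = 9.385 × 10⁻²² / 1.675 × 10⁻²⁷ = 5.60 × 10⁵ m/s = 560 km/s.

v = 560 km/s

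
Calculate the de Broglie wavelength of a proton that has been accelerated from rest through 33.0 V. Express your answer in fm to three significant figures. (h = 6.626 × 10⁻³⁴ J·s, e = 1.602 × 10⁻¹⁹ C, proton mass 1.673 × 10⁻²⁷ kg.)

KE = eV = 1.602 × 10⁻¹⁹ × 33.00 = 5.287 × 10⁻¹⁸ J.
p = √(2mKE) = √(2 × 1.673 × 10⁻²⁷ × 5.287 × 10⁻¹⁸) = 1.330 × 10⁻²² kg·m/s.
λ = h/p = 6.626 × 10⁻³⁴ / 1.330 × 10⁻²² = 4.98 × 10⁻¹² m = 4980 fm.

λ = 4980 fm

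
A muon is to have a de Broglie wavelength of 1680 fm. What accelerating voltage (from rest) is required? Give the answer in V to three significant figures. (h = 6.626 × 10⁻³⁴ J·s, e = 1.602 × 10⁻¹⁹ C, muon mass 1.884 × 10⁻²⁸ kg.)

p = h/λ = 6.626 × 10⁻³⁴ / 1.680 × 10⁻¹² = 3.944 × 10⁻²² kg·m/s.
KE = p²/(2m) = 4.128 × 10⁻¹⁶ J.
V = KE/e = 4.128 × 10⁻¹⁶ / (1.602 × 10⁻¹⁹) = 2580 V.

V = 2580 V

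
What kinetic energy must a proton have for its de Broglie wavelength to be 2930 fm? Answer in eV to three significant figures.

p = h/λ = 6.626 × 10⁻³⁴ / 2.930 × 10⁻¹² = 2.261 × 10⁻²² kg·m/s.
KE = p²/(2m) = (2.261 × 10⁻²²)² / (2 × 1.673 × 10⁻²⁷) = 1.528 × 10⁻¹⁷ J = 95.4 eV.

KE = 95.4 eV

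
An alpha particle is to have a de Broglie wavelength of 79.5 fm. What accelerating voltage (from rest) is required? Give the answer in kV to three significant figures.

p = h/λ = 6.626 × 10⁻³⁴ / 7.950 × 10⁻¹⁴ = 8.335 × 10⁻²¹ kg·m/s.
KE = p²/(2m) = 5.227 × 10⁻¹⁵ J.
V = KE/2e = 5.227 × 10⁻¹⁵ / (2 × 1.602 × 10⁻¹⁹) = 16.3 kV.

V = 16.3 kV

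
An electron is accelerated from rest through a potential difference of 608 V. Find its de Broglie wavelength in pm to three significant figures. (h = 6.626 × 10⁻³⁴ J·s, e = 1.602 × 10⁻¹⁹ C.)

KE = eV = 1.602 × 10⁻¹⁹ × 608.0 = 9.740 × 10⁻¹⁷ J.
p = √(2mKE) = √(2 × 9.109 × 10⁻³¹ × 9.740 × 10⁻¹⁷) = 1.332 × 10⁻²³ kg·m/s.
λ = h/p = 6.626 × 10⁻³⁴ / 1.332 × 10⁻²³ = 4.97 × 10⁻¹¹ m = 49.7 pm.

λ = 49.7 pm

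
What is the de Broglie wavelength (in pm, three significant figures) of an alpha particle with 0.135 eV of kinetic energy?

λ = 39.1 pm

KE = 0.135 eV = 2.163 × 10⁻²⁰ J.
p = √(2mKE) = √(2 × 6.645 × 10⁻²⁷ × 2.163 × 10⁻²⁰) = 1.695 × 10⁻²³ kg·m/s.
λ = h/p = 6.626 × 10⁻³⁴ / 1.695 × 10⁻²³ = 3.91 × 10⁻¹¹ m = 39.1 pm.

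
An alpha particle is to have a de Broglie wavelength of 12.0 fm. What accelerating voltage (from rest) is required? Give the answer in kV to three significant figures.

p = h/λ = 6.626 × 10⁻³⁴ / 1.200 × 10⁻¹⁴ = 5.522 × 10⁻²⁰ kg·m/s.
KE = p²/(2m) = 2.294 × 10⁻¹³ J.
V = KE/2e = 2.294 × 10⁻¹³ / (2 × 1.602 × 10⁻¹⁹) = 716 kV.

V = 716 kV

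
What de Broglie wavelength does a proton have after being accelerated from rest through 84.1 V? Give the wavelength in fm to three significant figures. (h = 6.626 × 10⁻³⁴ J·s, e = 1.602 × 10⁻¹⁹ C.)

KE = eV = 1.602 × 10⁻¹⁹ × 84.10 = 1.347 × 10⁻¹⁷ J.
p = √(2mKE) = √(2 × 1.673 × 10⁻²⁷ × 1.347 × 10⁻¹⁷) = 2.123 × 10⁻²² kg·m/s.
λ = h/p = 6.626 × 10⁻³⁴ / 2.123 × 10⁻²² = 3.12 × 10⁻¹² m = 3120 fm.

λ = 3120 fm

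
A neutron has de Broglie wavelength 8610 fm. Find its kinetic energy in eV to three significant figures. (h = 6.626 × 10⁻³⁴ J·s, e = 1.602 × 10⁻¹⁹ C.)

p = h/λ = 6.626 × 10⁻³⁴ / 8.610 × 10⁻¹² = 7.696 × 10⁻²³ kg·m/s.
KE = p²/(2m) = (7.696 × 10⁻²³)² / (2 × 1.675 × 10⁻²⁷) = 1.768 × 10⁻¹⁸ J = 11.0 eV.

KE = 11.0 eV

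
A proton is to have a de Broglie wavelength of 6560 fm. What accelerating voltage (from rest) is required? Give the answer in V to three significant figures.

V = 19.0 V

p = h/λ = 6.626 × 10⁻³⁴ / 6.560 × 10⁻¹² = 1.010 × 10⁻²² kg·m/s.
KE = p²/(2m) = 3.049 × 10⁻¹⁸ J.
V = KE/e = 3.049 × 10⁻¹⁸ / (1.602 × 10⁻¹⁹) = 19.0 V.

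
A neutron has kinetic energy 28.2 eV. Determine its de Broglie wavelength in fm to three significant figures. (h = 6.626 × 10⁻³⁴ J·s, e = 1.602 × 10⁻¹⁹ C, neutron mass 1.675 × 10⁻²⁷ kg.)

KE = 28.2 eV = 4.518 × 10⁻¹⁸ J.
p = √(2mKE) = √(2 × 1.675 × 10⁻²⁷ × 4.518 × 10⁻¹⁸) = 1.230 × 10⁻²² kg·m/s.
λ = h/p = 6.626 × 10⁻³⁴ / 1.230 × 10⁻²² = 5.39 × 10⁻¹² m = 5390 fm.

λ = 5390 fm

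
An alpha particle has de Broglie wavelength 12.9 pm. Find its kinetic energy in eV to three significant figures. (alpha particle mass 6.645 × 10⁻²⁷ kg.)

p = h/λ = 6.626 × 10⁻³⁴ / 1.290 × 10⁻¹¹ = 5.136 × 10⁻²³ kg·m/s.
KE = p²/(2m) = (5.136 × 10⁻²³)² / (2 × 6.645 × 10⁻²⁷) = 1.985 × 10⁻¹⁹ J = 1.24 eV.

KE = 1.24 eV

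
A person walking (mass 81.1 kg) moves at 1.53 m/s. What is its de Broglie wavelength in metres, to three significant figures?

λ = 5.34 × 10⁻³⁶ m

p = mv = 81.1 × 1.53 = 1.241 × 10² kg·m/s.
λ = h/p = 6.626 × 10⁻³⁴ / 1.241 × 10² = 5.34 × 10⁻³⁶ m.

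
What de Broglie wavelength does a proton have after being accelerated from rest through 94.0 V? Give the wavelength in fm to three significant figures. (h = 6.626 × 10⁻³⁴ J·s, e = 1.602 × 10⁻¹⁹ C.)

λ = 2950 fm

KE = eV = 1.602 × 10⁻¹⁹ × 94.00 = 1.506 × 10⁻¹⁷ J.
p = √(2mKE) = √(2 × 1.673 × 10⁻²⁷ × 1.506 × 10⁻¹⁷) = 2.245 × 10⁻²² kg·m/s.
λ = h/p = 6.626 × 10⁻³⁴ / 2.245 × 10⁻²² = 2.95 × 10⁻¹² m = 2950 fm.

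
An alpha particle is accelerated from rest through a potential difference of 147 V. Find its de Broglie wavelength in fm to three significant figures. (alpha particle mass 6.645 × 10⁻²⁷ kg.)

λ = 837 fm

KE = 2eV = 2 × 1.602 × 10⁻¹⁹ × 147.0 = 4.710 × 10⁻¹⁷ J.
p = √(2mKE) = √(2 × 6.645 × 10⁻²⁷ × 4.710 × 10⁻¹⁷) = 7.912 × 10⁻²² kg·m/s.
λ = h/p = 6.626 × 10⁻³⁴ / 7.912 × 10⁻²² = 8.37 × 10⁻¹³ m = 837 fm.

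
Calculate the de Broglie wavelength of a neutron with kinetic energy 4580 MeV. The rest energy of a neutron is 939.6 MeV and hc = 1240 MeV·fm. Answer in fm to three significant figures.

Total energy E = KE + m₀c² = 4580 + 939.6 = 5519.6 MeV.
(pc)² = E² − (m₀c²)² = (5519.6)² − (939.6)² = 2.958 × 10⁷ MeV², so pc = 5439 MeV.
λ = hc/(pc) = 1240 MeV·fm / 5439 MeV = 0.228 fm.

λ = 0.228 fm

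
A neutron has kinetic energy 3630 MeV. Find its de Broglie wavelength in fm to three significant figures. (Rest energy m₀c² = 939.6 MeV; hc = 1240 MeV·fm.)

Total energy E = KE + m₀c² = 3630 + 939.6 = 4569.6 MeV.
(pc)² = E² − (m₀c²)² = (4569.6)² − (939.6)² = 2.000 × 10⁷ MeV², so pc = 4472 MeV.
λ = hc/(pc) = 1240 MeV·fm / 4472 MeV = 0.277 fm.

λ = 0.277 fm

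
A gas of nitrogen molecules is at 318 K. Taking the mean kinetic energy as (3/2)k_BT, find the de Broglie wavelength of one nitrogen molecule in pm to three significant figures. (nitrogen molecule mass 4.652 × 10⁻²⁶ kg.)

KE = (3/2)k_BT = 1.5 × 1.381 × 10⁻²³ × 318 = 6.587 × 10⁻²¹ J.
p = √(2mKE) = √(2 × 4.652 × 10⁻²⁶ × 6.587 × 10⁻²¹) = 2.476 × 10⁻²³ kg·m/s.
λ = h/p = 2.68 × 10⁻¹¹ m = 26.8 pm.

λ = 26.8 pm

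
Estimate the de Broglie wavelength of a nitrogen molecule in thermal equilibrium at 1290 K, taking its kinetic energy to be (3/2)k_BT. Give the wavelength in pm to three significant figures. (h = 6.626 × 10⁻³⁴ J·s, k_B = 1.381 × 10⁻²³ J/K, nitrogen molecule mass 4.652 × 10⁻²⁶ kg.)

λ = 13.3 pm

KE = (3/2)k_BT = 1.5 × 1.381 × 10⁻²³ × 1290 = 2.672 × 10⁻²⁰ J.
p = √(2mKE) = √(2 × 4.652 × 10⁻²⁶ × 2.672 × 10⁻²⁰) = 4.986 × 10⁻²³ kg·m/s.
λ = h/p = 1.33 × 10⁻¹¹ m = 13.3 pm.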